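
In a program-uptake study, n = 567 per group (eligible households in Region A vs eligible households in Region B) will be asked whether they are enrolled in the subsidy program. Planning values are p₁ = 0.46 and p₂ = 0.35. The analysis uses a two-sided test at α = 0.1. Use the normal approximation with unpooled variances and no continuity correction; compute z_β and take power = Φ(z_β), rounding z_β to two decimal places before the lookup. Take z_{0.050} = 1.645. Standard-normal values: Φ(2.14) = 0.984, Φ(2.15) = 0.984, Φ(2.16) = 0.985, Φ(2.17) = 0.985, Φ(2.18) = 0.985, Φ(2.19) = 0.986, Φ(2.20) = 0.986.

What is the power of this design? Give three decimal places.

z_β = |p₁−p₂|·√(n/[p₁q₁+p₂q₂]) − z_{α/2}
    = 0.11 · √(567/0.4759) − 1.645
    = 0.11 · 34.5171 − 1.645
    = 3.7969 − 1.645 = 2.1519 → 2.15
Power = Φ(2.15) = 0.984.

Power ≈ 0.984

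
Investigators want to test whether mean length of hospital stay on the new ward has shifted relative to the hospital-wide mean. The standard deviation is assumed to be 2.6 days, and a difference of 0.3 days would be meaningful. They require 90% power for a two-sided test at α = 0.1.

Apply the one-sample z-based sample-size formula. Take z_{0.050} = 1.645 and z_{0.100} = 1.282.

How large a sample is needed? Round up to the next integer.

n = (z_{α/2} + z_β)² · σ² / δ²
  = (1.645 + 1.282)² · 2.6² / 0.3²
  = 8.5673 · 6.76 / 0.09
  = 643.50
Round up → n = 644.

n = 644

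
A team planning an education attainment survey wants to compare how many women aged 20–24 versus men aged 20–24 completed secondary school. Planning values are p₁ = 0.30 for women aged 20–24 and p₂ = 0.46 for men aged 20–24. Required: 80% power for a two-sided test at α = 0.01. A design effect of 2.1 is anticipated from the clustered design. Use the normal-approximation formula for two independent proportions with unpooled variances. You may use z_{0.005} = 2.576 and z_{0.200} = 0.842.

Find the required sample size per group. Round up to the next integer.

n = (z_{α/2} + z_β)² · [p₁(1−p₁) + p₂(1−p₂)] / (p₁ − p₂)²
  = (2.576 + 0.842)² · (0.30·0.70 + 0.46·0.54) / (-0.16)²
  = (3.418)² · (0.2100 + 0.2484) / 0.0256
  = 11.6827 · 0.4584 / 0.0256
  = 209.19
Design effect: 2.1 × 209.19 = 439.31.
Round up → n = 440 per group.

n = 440 per group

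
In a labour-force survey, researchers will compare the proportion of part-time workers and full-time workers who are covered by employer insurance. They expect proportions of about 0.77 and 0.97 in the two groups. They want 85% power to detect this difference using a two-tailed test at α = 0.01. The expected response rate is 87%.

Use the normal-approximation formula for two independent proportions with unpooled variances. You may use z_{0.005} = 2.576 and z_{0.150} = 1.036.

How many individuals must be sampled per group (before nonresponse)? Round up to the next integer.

n = (z_{α/2} + z_β)² · [p₁(1−p₁) + p₂(1−p₂)] / (p₁ − p₂)²
  = (2.576 + 1.036)² · (0.77·0.23 + 0.97·0.03) / (-0.20)²
  = (3.612)² · (0.1771 + 0.0291) / 0.0400
  = 13.0465 · 0.2062 / 0.0400
  = 67.25
Adjust for 87% response: 67.25 / 0.87 = 77.30.
Round up → n = 78 per group.

n = 78 per group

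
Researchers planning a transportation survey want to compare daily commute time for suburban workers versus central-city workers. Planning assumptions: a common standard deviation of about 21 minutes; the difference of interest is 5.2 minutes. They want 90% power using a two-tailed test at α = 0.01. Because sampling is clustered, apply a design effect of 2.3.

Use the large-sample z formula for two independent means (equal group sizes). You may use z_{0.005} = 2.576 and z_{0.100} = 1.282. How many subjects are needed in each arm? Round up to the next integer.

n = 1117 per group

n = (z_{α/2} + z_β)² · (σ₁² + σ₂²) / δ²
  = (2.576 + 1.282)² · (2·21² = 882) / 5.2²
  = 14.8842 · 882 / 27.04
  = 485.50
Design effect: 2.3 × 485.50 = 1116.64.
Round up → n = 1117 per group.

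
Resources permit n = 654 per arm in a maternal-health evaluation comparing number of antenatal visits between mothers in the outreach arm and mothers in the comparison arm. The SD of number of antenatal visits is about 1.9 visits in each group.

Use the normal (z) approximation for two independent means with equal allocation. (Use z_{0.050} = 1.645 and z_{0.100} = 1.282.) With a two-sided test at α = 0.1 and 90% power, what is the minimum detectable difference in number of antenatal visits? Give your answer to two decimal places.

Minimum detectable difference ≈ 0.31 visits

δ = (z_{α/2} + z_β) · √((σ₁²+σ₂²)/n)
  = (1.645 + 1.282) · √(7.22/654)
  = 2.927 · √0.01104
  = 2.927 · 0.1051
  = 0.3075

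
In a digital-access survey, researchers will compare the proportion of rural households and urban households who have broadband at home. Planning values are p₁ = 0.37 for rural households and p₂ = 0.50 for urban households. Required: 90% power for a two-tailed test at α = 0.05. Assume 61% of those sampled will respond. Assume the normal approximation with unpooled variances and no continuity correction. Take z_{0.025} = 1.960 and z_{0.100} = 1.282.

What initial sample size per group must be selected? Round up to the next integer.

n = 493 per group

n = (z_{α/2} + z_β)² · [p₁(1−p₁) + p₂(1−p₂)] / (p₁ − p₂)²
  = (1.960 + 1.282)² · (0.37·0.63 + 0.50·0.50) / (-0.13)²
  = (3.242)² · (0.2331 + 0.2500) / 0.0169
  = 10.5106 · 0.4831 / 0.0169
  = 300.45
Adjust for 61% response: 300.45 / 0.61 = 492.55.
Round up → n = 493 per group.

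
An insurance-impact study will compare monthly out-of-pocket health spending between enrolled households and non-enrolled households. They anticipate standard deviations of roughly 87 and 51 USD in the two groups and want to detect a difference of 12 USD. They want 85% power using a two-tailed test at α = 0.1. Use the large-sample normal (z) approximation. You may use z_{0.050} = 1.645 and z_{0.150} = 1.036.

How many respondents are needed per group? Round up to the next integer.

n = 508 per group

n = (z_{α/2} + z_β)² · (σ₁² + σ₂²) / δ²
  = (1.645 + 1.036)² · (87² + 51² = 10170) / 12²
  = 7.1878 · 10170 / 144
  = 507.64
Round up → n = 508 per group.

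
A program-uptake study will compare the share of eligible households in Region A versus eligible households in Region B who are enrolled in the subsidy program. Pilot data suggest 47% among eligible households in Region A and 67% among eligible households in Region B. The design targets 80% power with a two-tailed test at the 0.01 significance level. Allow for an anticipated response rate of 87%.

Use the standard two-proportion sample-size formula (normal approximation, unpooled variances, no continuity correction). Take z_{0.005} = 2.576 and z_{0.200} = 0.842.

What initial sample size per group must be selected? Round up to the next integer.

n = 158 per group

n = (z_{α/2} + z_β)² · [p₁(1−p₁) + p₂(1−p₂)] / (p₁ − p₂)²
  = (2.576 + 0.842)² · (0.47·0.53 + 0.67·0.33) / (-0.20)²
  = (3.418)² · (0.2491 + 0.2211) / 0.0400
  = 11.6827 · 0.4702 / 0.0400
  = 137.33
Adjust for 87% response: 137.33 / 0.87 = 157.85.
Round up → n = 158 per group.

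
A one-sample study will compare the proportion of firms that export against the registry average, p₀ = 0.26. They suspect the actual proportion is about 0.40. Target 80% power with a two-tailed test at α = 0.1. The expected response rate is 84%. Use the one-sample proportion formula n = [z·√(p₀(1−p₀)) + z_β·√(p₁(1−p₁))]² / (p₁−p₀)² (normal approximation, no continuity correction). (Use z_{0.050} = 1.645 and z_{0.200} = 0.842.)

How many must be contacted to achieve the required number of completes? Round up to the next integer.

n = 79

n = [z_{α/2}·√(p₀q₀) + z_β·√(p₁q₁)]² / (p₁ − p₀)²
  = [1.645·√(0.26·0.74) + 0.842·√(0.40·0.60)]² / (0.14)²
  = [1.645·0.4386 + 0.842·0.4899]² / 0.0196
  = [1.1340]² / 0.0196
  = 65.62
Adjust for 84% response: 65.62 / 0.84 = 78.11.
Round up → n = 79.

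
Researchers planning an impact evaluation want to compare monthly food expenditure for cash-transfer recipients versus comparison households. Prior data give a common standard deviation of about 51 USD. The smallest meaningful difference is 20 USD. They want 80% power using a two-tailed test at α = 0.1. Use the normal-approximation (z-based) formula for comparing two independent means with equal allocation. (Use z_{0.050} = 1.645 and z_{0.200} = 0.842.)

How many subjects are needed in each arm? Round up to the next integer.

n = (z_{α/2} + z_β)² · (σ₁² + σ₂²) / δ²
  = (1.645 + 0.842)² · (2·51² = 5202) / 20²
  = 6.1852 · 5202 / 400
  = 80.44
Round up → n = 81 per group.

n = 81 per group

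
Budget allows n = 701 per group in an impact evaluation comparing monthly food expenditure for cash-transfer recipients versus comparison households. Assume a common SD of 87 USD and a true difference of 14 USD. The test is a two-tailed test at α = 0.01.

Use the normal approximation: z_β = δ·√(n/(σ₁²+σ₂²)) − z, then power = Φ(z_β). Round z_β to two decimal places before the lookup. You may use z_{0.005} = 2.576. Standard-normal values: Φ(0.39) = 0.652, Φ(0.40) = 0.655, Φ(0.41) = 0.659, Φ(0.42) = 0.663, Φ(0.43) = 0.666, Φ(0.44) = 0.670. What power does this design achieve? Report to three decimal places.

z_β = δ·√(n/(σ₁²+σ₂²)) − z_{α/2}
    = 14 · √(701/15138) − 2.576
    = 14 · 0.21519 − 2.576
    = 3.0127 − 2.576 = 0.4367 → 0.44
Power = Φ(0.44) = 0.670.

Power ≈ 0.670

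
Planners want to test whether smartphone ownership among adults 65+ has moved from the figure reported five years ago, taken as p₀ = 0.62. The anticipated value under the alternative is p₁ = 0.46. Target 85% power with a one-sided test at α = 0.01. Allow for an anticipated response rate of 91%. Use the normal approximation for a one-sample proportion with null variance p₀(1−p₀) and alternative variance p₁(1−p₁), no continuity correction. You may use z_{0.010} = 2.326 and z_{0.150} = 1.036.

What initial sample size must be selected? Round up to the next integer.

n = 117

n = [z_α·√(p₀q₀) + z_β·√(p₁q₁)]² / (p₁ − p₀)²
  = [2.326·√(0.62·0.38) + 1.036·√(0.46·0.54)]² / (-0.16)²
  = [2.326·0.4854 + 1.036·0.4984]² / 0.0256
  = [1.6453]² / 0.0256
  = 105.75
Adjust for 91% response: 105.75 / 0.91 = 116.21.
Round up → n = 117.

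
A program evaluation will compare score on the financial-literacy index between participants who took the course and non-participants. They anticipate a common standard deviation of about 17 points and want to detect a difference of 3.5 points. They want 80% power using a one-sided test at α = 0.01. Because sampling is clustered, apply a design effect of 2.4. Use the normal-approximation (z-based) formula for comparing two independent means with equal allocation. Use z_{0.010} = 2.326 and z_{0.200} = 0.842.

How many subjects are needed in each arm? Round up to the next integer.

n = (z_α + z_β)² · (σ₁² + σ₂²) / δ²
  = (2.326 + 0.842)² · (2·17² = 578) / 3.5²
  = 10.0362 · 578 / 12.25
  = 473.55
Design effect: 2.4 × 473.55 = 1136.51.
Round up → n = 1137 per group.

n = 1137 per group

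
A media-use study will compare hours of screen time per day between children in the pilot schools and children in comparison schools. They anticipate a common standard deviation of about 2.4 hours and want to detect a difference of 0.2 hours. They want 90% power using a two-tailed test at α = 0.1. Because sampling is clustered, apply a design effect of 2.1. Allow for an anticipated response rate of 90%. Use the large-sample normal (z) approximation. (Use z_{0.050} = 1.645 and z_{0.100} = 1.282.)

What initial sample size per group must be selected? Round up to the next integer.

n = 5758 per group

n = (z_{α/2} + z_β)² · (σ₁² + σ₂²) / δ²
  = (1.645 + 1.282)² · (2·2.4² = 11.52) / 0.2²
  = 8.5673 · 11.52 / 0.04
  = 2467.39
Design effect: 2.1 × 2467.39 = 5181.52.
Adjust for 90% response: 5181.52 / 0.90 = 5757.25.
Round up → n = 5758 per group.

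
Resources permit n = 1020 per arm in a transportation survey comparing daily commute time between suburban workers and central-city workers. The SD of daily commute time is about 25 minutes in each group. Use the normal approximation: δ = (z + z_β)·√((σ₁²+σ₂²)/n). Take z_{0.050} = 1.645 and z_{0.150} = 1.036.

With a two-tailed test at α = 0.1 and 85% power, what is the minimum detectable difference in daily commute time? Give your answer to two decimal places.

δ = (z_{α/2} + z_β) · √((σ₁²+σ₂²)/n)
  = (1.645 + 1.036) · √(1250/1020)
  = 2.681 · √1.2255
  = 2.681 · 1.1070
  = 2.9679

Minimum detectable difference ≈ 2.97 minutes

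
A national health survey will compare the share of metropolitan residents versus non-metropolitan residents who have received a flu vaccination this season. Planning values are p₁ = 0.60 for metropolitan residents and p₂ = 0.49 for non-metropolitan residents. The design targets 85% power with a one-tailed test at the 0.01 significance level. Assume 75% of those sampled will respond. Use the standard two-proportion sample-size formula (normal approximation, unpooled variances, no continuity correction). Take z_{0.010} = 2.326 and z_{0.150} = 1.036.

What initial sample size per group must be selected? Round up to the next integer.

n = (z_α + z_β)² · [p₁(1−p₁) + p₂(1−p₂)] / (p₁ − p₂)²
  = (2.326 + 1.036)² · (0.60·0.40 + 0.49·0.51) / (0.11)²
  = (3.362)² · (0.2400 + 0.2499) / 0.0121
  = 11.3030 · 0.4899 / 0.0121
  = 457.63
Adjust for 75% response: 457.63 / 0.75 = 610.18.
Round up → n = 611 per group.

n = 611 per group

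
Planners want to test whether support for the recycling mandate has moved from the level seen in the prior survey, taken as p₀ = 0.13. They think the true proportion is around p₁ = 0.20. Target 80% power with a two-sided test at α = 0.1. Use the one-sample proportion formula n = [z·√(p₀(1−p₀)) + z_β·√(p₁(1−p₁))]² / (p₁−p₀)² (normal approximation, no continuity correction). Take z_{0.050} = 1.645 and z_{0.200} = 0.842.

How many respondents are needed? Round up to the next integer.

n = [z_{α/2}·√(p₀q₀) + z_β·√(p₁q₁)]² / (p₁ − p₀)²
  = [1.645·√(0.13·0.87) + 0.842·√(0.20·0.80)]² / (0.07)²
  = [1.645·0.3363 + 0.842·0.4000]² / 0.0049
  = [0.8900]² / 0.0049
  = 161.66
Round up → n = 162.

n = 162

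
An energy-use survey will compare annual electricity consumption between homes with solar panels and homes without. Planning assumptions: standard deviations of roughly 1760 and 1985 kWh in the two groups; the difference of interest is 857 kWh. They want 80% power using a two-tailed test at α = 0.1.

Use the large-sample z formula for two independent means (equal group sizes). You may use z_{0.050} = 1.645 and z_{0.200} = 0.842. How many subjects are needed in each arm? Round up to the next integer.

n = (z_{α/2} + z_β)² · (σ₁² + σ₂²) / δ²
  = (1.645 + 0.842)² · (1760² + 1985² = 7037825) / 857²
  = 6.1852 · 7037825 / 734449
  = 59.27
Round up → n = 60 per group.

n = 60 per group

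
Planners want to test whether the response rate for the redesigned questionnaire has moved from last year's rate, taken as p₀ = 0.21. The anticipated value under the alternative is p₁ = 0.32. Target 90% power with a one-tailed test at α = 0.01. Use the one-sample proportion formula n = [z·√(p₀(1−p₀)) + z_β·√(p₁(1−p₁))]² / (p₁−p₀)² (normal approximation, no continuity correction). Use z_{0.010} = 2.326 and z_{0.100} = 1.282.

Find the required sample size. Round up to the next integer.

n = 198

n = [z_α·√(p₀q₀) + z_β·√(p₁q₁)]² / (p₁ − p₀)²
  = [2.326·√(0.21·0.79) + 1.282·√(0.32·0.68)]² / (0.11)²
  = [2.326·0.4073 + 1.282·0.4665]² / 0.0121
  = [1.5454]² / 0.0121
  = 197.38
Round up → n = 198.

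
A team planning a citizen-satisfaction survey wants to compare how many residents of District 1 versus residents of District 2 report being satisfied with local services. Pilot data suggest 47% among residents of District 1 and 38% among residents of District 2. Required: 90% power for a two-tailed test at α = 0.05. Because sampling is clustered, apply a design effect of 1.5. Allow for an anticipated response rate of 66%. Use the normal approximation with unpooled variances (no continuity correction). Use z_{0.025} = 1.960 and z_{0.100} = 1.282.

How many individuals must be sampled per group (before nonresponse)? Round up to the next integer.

n = 1430 per group

n = (z_{α/2} + z_β)² · [p₁(1−p₁) + p₂(1−p₂)] / (p₁ − p₂)²
  = (1.960 + 1.282)² · (0.47·0.53 + 0.38·0.62) / (0.09)²
  = (3.242)² · (0.2491 + 0.2356) / 0.0081
  = 10.5106 · 0.4847 / 0.0081
  = 628.95
Design effect: 1.5 × 628.95 = 943.42.
Adjust for 66% response: 943.42 / 0.66 = 1429.42.
Round up → n = 1430 per group.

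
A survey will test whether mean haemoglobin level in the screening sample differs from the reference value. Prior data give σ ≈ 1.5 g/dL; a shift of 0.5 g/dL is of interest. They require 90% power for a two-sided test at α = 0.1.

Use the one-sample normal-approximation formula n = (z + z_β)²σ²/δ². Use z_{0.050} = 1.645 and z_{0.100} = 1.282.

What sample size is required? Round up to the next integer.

n = 78

n = (z_{α/2} + z_β)² · σ² / δ²
  = (1.645 + 1.282)² · 1.5² / 0.5²
  = 8.5673 · 2.25 / 0.25
  = 77.11
Round up → n = 78.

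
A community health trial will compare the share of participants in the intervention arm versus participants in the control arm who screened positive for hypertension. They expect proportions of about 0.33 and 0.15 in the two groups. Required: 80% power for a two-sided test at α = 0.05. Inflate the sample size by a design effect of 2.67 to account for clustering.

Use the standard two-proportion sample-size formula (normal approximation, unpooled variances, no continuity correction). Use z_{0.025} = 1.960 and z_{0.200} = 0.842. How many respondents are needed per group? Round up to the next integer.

n = (z_{α/2} + z_β)² · [p₁(1−p₁) + p₂(1−p₂)] / (p₁ − p₂)²
  = (1.960 + 0.842)² · (0.33·0.67 + 0.15·0.85) / (0.18)²
  = (2.802)² · (0.2211 + 0.1275) / 0.0324
  = 7.8512 · 0.3486 / 0.0324
  = 84.47
Design effect: 2.67 × 84.47 = 225.54.
Round up → n = 226 per group.

n = 226 per group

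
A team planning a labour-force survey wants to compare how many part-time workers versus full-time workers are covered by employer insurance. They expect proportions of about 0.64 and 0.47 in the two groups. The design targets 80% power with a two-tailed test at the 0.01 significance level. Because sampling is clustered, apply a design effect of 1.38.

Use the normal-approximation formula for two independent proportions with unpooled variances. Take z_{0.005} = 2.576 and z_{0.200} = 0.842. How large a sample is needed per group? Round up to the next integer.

n = 268 per group

n = (z_{α/2} + z_β)² · [p₁(1−p₁) + p₂(1−p₂)] / (p₁ − p₂)²
  = (2.576 + 0.842)² · (0.64·0.36 + 0.47·0.53) / (0.17)²
  = (3.418)² · (0.2304 + 0.2491) / 0.0289
  = 11.6827 · 0.4795 / 0.0289
  = 193.84
Design effect: 1.38 × 193.84 = 267.49.
Round up → n = 268 per group.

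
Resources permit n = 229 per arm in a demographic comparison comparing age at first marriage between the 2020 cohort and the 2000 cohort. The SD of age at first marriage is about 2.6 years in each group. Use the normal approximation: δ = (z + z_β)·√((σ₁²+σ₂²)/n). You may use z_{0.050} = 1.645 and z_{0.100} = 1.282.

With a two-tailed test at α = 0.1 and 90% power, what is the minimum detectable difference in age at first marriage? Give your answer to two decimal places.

Minimum detectable difference ≈ 0.71 years

δ = (z_{α/2} + z_β) · √((σ₁²+σ₂²)/n)
  = (1.645 + 1.282) · √(13.52/229)
  = 2.927 · √0.05904
  = 2.927 · 0.2430
  = 0.7112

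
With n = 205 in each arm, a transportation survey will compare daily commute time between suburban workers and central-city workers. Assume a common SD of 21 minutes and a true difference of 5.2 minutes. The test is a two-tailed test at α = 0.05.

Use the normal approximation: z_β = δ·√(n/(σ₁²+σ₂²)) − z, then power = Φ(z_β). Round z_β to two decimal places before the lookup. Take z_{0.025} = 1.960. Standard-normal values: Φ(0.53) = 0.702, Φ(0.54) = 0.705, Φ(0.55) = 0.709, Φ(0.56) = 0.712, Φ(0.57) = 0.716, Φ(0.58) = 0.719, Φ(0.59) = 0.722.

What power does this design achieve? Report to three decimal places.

z_β = δ·√(n/(σ₁²+σ₂²)) − z_{α/2}
    = 5.2 · √(205/882) − 1.960
    = 5.2 · 0.48211 − 1.960
    = 2.5070 − 1.960 = 0.5470 → 0.55
Power = Φ(0.55) = 0.709.

Power ≈ 0.709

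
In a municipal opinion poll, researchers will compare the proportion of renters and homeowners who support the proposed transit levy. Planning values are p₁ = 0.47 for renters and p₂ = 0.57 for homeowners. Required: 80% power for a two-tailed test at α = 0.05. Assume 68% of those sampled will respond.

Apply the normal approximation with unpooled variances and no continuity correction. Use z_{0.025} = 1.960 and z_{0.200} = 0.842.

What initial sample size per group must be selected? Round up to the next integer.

n = 571 per group

n = (z_{α/2} + z_β)² · [p₁(1−p₁) + p₂(1−p₂)] / (p₁ − p₂)²
  = (1.960 + 0.842)² · (0.47·0.53 + 0.57·0.43) / (-0.10)²
  = (2.802)² · (0.2491 + 0.2451) / 0.0100
  = 7.8512 · 0.4942 / 0.0100
  = 388.01
Adjust for 68% response: 388.01 / 0.68 = 570.60.
Round up → n = 571 per group.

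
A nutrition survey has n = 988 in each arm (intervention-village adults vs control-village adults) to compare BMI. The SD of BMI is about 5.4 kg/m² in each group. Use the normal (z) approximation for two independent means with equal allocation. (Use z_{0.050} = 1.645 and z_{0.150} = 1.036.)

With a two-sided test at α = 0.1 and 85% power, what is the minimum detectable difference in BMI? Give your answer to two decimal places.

δ = (z_{α/2} + z_β) · √((σ₁²+σ₂²)/n)
  = (1.645 + 1.036) · √(58.32/988)
  = 2.681 · √0.05903
  = 2.681 · 0.2430
  = 0.6514

Minimum detectable difference ≈ 0.65 kg/m²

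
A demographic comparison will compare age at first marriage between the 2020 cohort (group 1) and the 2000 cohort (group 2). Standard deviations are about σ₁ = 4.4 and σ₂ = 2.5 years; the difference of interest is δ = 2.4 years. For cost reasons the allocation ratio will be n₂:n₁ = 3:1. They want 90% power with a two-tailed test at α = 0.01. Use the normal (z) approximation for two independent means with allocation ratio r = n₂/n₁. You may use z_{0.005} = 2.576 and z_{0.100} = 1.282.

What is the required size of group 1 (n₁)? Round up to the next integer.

n₁ = 56

n₁ = (z_{α/2} + z_β)² · (σ₁² + σ₂²/r) / δ²
   = (2.576 + 1.282)² · (4.4² + 2.5²/3) / 2.4²
   = 14.8842 · (19.36 + 2.0833) / 5.76
   = 14.8842 · 21.4433 / 5.76
   = 55.41
Round up → n₁ = 56; n₂ = r·n₁ = 3 × 56 = 168.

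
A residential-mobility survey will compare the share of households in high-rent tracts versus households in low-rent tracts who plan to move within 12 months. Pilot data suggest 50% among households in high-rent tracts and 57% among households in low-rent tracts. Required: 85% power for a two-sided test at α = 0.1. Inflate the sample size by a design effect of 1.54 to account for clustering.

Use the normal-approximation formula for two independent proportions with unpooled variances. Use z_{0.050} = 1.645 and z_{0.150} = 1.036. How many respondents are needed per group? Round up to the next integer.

n = (z_{α/2} + z_β)² · [p₁(1−p₁) + p₂(1−p₂)] / (p₁ − p₂)²
  = (1.645 + 1.036)² · (0.50·0.50 + 0.57·0.43) / (-0.07)²
  = (2.681)² · (0.2500 + 0.2451) / 0.0049
  = 7.1878 · 0.4951 / 0.0049
  = 726.26
Design effect: 1.54 × 726.26 = 1118.44.
Round up → n = 1119 per group.

n = 1119 per group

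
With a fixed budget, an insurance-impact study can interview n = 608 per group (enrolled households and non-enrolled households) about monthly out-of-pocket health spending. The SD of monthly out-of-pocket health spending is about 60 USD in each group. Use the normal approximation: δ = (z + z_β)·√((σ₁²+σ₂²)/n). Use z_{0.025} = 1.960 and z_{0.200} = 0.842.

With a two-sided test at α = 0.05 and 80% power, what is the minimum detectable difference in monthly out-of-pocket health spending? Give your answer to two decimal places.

Minimum detectable difference ≈ 9.64 USD

δ = (z_{α/2} + z_β) · √((σ₁²+σ₂²)/n)
  = (1.960 + 0.842) · √(7200/608)
  = 2.802 · √11.8421
  = 2.802 · 3.4412
  = 9.6423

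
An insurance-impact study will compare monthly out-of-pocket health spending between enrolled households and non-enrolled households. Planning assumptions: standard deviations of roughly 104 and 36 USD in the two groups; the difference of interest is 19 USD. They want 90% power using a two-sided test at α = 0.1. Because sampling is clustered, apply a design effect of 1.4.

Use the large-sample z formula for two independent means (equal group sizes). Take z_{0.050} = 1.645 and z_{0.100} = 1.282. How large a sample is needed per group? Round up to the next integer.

n = 403 per group

n = (z_{α/2} + z_β)² · (σ₁² + σ₂²) / δ²
  = (1.645 + 1.282)² · (104² + 36² = 12112) / 19²
  = 8.5673 · 12112 / 361
  = 287.44
Design effect: 1.4 × 287.44 = 402.42.
Round up → n = 403 per group.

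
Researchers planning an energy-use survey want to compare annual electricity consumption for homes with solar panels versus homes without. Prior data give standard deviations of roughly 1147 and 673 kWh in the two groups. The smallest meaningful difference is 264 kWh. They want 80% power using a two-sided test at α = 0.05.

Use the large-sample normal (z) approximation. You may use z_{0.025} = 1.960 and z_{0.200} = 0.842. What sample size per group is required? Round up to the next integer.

n = 200 per group

n = (z_{α/2} + z_β)² · (σ₁² + σ₂²) / δ²
  = (1.960 + 0.842)² · (1147² + 673² = 1768538) / 264²
  = 7.8512 · 1768538 / 69696
  = 199.22
Round up → n = 200 per group.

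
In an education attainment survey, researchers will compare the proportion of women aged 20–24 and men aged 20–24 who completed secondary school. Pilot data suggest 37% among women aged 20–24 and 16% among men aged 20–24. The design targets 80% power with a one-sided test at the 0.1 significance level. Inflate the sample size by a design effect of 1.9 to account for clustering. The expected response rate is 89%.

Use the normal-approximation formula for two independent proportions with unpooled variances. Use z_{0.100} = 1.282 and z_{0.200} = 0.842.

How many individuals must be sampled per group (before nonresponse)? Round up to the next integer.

n = (z_α + z_β)² · [p₁(1−p₁) + p₂(1−p₂)] / (p₁ − p₂)²
  = (1.282 + 0.842)² · (0.37·0.63 + 0.16·0.84) / (0.21)²
  = (2.124)² · (0.2331 + 0.1344) / 0.0441
  = 4.5114 · 0.3675 / 0.0441
  = 37.59
Design effect: 1.9 × 37.59 = 71.43.
Adjust for 89% response: 71.43 / 0.89 = 80.26.
Round up → n = 81 per group.

n = 81 per group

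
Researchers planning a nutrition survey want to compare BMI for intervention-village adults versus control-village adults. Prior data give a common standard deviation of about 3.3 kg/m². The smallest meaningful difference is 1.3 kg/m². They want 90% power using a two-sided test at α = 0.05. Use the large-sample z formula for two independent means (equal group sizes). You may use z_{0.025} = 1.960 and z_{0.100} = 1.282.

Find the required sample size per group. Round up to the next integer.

n = (z_{α/2} + z_β)² · (σ₁² + σ₂²) / δ²
  = (1.960 + 1.282)² · (2·3.3² = 21.78) / 1.3²
  = 10.5106 · 21.78 / 1.69
  = 135.46
Round up → n = 136 per group.

n = 136 per group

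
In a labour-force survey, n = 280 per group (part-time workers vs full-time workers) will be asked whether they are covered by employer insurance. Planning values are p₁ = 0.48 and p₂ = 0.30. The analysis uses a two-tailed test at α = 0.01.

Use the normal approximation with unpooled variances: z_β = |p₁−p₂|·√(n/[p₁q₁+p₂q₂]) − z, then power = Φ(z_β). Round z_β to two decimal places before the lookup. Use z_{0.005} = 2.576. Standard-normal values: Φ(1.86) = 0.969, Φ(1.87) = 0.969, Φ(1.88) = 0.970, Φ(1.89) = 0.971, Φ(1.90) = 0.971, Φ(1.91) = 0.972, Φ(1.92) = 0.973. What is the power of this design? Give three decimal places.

Power ≈ 0.969

z_β = |p₁−p₂|·√(n/[p₁q₁+p₂q₂]) − z_{α/2}
    = 0.18 · √(280/0.4596) − 2.576
    = 0.18 · 24.6825 − 2.576
    = 4.4428 − 2.576 = 1.8668 → 1.87
Power = Φ(1.87) = 0.969.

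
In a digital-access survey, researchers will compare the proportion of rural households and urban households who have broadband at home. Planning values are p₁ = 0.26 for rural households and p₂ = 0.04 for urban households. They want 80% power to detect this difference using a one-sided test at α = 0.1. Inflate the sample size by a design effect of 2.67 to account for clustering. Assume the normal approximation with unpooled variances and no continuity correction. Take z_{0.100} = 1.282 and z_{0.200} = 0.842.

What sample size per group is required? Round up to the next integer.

n = (z_α + z_β)² · [p₁(1−p₁) + p₂(1−p₂)] / (p₁ − p₂)²
  = (1.282 + 0.842)² · (0.26·0.74 + 0.04·0.96) / (0.22)²
  = (2.124)² · (0.1924 + 0.0384) / 0.0484
  = 4.5114 · 0.2308 / 0.0484
  = 21.51
Design effect: 2.67 × 21.51 = 57.44.
Round up → n = 58 per group.

n = 58 per group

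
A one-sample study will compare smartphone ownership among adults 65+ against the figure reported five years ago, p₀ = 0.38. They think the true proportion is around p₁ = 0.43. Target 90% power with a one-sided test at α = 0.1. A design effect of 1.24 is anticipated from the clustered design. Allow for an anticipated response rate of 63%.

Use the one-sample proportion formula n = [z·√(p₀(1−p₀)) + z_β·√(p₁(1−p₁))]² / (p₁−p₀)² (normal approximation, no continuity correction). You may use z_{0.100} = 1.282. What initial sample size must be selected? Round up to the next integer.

n = [z_α·√(p₀q₀) + z_β·√(p₁q₁)]² / (p₁ − p₀)²
  = [1.282·√(0.38·0.62) + 1.282·√(0.43·0.57)]² / (0.05)²
  = [1.282·0.4854 + 1.282·0.4951]² / 0.0025
  = [1.2570]² / 0.0025
  = 631.97
Design effect: 1.24 × 631.97 = 783.65.
Adjust for 63% response: 783.65 / 0.63 = 1243.88.
Round up → n = 1244.

n = 1244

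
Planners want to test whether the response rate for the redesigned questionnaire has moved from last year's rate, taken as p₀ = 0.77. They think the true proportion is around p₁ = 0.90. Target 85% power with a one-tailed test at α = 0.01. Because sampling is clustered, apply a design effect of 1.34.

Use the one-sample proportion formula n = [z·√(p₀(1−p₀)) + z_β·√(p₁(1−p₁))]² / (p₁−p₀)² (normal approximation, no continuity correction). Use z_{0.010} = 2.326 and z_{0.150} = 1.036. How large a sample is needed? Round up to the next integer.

n = 132

n = [z_α·√(p₀q₀) + z_β·√(p₁q₁)]² / (p₁ − p₀)²
  = [2.326·√(0.77·0.23) + 1.036·√(0.90·0.10)]² / (0.13)²
  = [2.326·0.4208 + 1.036·0.3000]² / 0.0169
  = [1.2897]² / 0.0169
  = 98.42
Design effect: 1.34 × 98.42 = 131.88.
Round up → n = 132.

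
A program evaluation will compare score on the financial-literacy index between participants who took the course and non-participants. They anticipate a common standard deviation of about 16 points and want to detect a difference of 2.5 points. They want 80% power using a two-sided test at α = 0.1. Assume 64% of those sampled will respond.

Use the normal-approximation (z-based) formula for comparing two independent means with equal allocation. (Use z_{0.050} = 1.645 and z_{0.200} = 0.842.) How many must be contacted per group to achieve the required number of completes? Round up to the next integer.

n = (z_{α/2} + z_β)² · (σ₁² + σ₂²) / δ²
  = (1.645 + 0.842)² · (2·16² = 512) / 2.5²
  = 6.1852 · 512 / 6.25
  = 506.69
Adjust for 64% response: 506.69 / 0.64 = 791.70.
Round up → n = 792 per group.

n = 792 per group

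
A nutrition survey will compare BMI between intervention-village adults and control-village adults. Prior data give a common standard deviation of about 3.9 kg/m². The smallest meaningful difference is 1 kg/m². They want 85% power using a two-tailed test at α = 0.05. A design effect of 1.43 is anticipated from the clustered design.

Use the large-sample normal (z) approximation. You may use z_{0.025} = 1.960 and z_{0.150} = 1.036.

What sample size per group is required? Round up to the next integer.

n = 391 per group

n = (z_{α/2} + z_β)² · (σ₁² + σ₂²) / δ²
  = (1.960 + 1.036)² · (2·3.9² = 30.42) / 1²
  = 8.9760 · 30.42 / 1
  = 273.05
Design effect: 1.43 × 273.05 = 390.46.
Round up → n = 391 per group.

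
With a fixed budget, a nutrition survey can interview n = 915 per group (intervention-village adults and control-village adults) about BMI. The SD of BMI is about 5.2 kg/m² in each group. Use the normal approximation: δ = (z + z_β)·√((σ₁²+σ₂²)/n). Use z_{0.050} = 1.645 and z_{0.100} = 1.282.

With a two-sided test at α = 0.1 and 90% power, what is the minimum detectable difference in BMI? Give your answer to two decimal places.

δ = (z_{α/2} + z_β) · √((σ₁²+σ₂²)/n)
  = (1.645 + 1.282) · √(54.08/915)
  = 2.927 · √0.0591
  = 2.927 · 0.2431
  = 0.7116

Minimum detectable difference ≈ 0.71 kg/m²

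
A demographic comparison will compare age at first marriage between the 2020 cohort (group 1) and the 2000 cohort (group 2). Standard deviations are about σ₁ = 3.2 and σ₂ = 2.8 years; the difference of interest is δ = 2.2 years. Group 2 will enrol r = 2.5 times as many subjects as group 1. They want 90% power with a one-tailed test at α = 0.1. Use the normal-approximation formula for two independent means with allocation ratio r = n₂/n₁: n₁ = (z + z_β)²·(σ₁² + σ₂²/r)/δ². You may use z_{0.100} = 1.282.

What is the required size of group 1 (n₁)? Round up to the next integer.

n₁ = 19

n₁ = (z_α + z_β)² · (σ₁² + σ₂²/r) / δ²
   = (1.282 + 1.282)² · (3.2² + 2.8²/2.5) / 2.2²
   = 6.5741 · (10.24 + 3.136) / 4.84
   = 6.5741 · 13.376 / 4.84
   = 18.17
Round up → n₁ = 19; n₂ = r·n₁ = 2.5 × 19 = 48.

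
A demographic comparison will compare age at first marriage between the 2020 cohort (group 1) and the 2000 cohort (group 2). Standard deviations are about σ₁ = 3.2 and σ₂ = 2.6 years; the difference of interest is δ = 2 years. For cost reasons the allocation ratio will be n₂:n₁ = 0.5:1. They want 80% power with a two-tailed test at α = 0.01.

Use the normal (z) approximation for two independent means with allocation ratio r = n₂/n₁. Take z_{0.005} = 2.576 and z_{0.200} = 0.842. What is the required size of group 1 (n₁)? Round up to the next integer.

n₁ = (z_{α/2} + z_β)² · (σ₁² + σ₂²/r) / δ²
   = (2.576 + 0.842)² · (3.2² + 2.6²/0.5) / 2²
   = 11.6827 · (10.24 + 13.52) / 4
   = 11.6827 · 23.76 / 4
   = 69.40
Round up → n₁ = 70; n₂ = r·n₁ = 0.5 × 70 = 35.

n₁ = 70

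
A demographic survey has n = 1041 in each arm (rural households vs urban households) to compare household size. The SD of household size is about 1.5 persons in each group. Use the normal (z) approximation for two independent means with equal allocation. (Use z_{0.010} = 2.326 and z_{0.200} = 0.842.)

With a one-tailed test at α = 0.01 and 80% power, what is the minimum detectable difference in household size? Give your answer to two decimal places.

δ = (z_α + z_β) · √((σ₁²+σ₂²)/n)
  = (2.326 + 0.842) · √(4.5/1041)
  = 3.168 · √0.00432
  = 3.168 · 0.0657
  = 0.2083

Minimum detectable difference ≈ 0.21 persons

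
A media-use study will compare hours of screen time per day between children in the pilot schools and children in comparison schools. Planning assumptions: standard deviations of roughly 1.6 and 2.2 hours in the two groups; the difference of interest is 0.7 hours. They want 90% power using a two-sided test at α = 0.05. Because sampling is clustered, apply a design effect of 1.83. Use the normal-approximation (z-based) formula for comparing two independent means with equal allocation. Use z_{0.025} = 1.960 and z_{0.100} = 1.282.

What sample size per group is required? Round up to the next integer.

n = 291 per group

n = (z_{α/2} + z_β)² · (σ₁² + σ₂²) / δ²
  = (1.960 + 1.282)² · (1.6² + 2.2² = 7.4) / 0.7²
  = 10.5106 · 7.4 / 0.49
  = 158.73
Design effect: 1.83 × 158.73 = 290.48.
Round up → n = 291 per group.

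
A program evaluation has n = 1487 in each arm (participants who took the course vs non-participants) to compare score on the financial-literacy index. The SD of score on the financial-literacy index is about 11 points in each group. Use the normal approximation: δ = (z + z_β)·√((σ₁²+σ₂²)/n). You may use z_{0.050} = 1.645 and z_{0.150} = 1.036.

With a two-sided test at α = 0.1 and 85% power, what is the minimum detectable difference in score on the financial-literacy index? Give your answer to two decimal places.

δ = (z_{α/2} + z_β) · √((σ₁²+σ₂²)/n)
  = (1.645 + 1.036) · √(242/1487)
  = 2.681 · √0.16274
  = 2.681 · 0.4034
  = 1.0816

Minimum detectable difference ≈ 1.08 points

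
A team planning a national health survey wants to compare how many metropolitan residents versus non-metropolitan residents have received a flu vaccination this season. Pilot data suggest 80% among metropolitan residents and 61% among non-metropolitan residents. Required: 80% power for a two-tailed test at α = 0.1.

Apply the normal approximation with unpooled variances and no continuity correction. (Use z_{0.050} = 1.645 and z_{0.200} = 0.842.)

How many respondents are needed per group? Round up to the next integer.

n = 69 per group

n = (z_{α/2} + z_β)² · [p₁(1−p₁) + p₂(1−p₂)] / (p₁ − p₂)²
  = (1.645 + 0.842)² · (0.80·0.20 + 0.61·0.39) / (0.19)²
  = (2.487)² · (0.1600 + 0.2379) / 0.0361
  = 6.1852 · 0.3979 / 0.0361
  = 68.17
Round up → n = 69 per group.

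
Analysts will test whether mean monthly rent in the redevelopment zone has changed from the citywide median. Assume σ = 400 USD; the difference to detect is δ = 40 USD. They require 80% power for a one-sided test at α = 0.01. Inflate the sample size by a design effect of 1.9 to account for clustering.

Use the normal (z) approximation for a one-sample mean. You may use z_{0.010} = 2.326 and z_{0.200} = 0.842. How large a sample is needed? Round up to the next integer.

n = 1907

n = (z_α + z_β)² · σ² / δ²
  = (2.326 + 0.842)² · 400² / 40²
  = 10.0362 · 160000 / 1600
  = 1003.62
Design effect: 1.9 × 1003.62 = 1906.88.
Round up → n = 1907.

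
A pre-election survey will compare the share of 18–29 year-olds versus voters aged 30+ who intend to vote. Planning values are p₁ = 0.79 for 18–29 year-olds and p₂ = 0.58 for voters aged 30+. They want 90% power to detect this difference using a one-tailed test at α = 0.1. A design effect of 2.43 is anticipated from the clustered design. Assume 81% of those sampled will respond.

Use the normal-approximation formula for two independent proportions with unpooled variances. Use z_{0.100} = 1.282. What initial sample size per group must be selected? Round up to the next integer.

n = (z_α + z_β)² · [p₁(1−p₁) + p₂(1−p₂)] / (p₁ − p₂)²
  = (1.282 + 1.282)² · (0.79·0.21 + 0.58·0.42) / (0.21)²
  = (2.564)² · (0.1659 + 0.2436) / 0.0441
  = 6.5741 · 0.4095 / 0.0441
  = 61.05
Design effect: 2.43 × 61.05 = 148.34.
Adjust for 81% response: 148.34 / 0.81 = 183.14.
Round up → n = 184 per group.

n = 184 per group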